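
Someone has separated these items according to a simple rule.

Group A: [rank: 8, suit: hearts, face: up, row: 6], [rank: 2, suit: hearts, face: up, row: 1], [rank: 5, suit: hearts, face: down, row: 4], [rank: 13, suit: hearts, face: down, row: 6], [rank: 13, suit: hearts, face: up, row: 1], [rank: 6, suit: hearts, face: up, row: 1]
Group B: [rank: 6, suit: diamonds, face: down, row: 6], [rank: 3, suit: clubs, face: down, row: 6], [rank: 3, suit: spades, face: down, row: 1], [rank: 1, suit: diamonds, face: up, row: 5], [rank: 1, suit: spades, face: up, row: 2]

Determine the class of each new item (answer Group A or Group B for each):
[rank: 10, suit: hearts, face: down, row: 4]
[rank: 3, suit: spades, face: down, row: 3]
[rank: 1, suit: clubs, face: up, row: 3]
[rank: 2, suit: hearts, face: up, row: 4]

Group A, Group B, Group B, Group A

'Group A' ⟺ suit is hearts.
[rank: 10, suit: hearts, face: down, row: 4]: Group A (suit is hearts). [rank: 3, suit: spades, face: down, row: 3]: Group B (suit is spades). [rank: 1, suit: clubs, face: up, row: 3]: Group B (suit is clubs). [rank: 2, suit: hearts, face: up, row: 4]: Group A (suit is hearts).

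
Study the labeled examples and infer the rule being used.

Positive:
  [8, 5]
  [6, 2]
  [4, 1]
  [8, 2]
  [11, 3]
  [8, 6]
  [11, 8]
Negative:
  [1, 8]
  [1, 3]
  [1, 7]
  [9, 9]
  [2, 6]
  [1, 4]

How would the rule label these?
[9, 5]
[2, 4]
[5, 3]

All 'Positive' examples share one property — first > second — and every 'Negative' example lacks it.

Positive, Negative, Positive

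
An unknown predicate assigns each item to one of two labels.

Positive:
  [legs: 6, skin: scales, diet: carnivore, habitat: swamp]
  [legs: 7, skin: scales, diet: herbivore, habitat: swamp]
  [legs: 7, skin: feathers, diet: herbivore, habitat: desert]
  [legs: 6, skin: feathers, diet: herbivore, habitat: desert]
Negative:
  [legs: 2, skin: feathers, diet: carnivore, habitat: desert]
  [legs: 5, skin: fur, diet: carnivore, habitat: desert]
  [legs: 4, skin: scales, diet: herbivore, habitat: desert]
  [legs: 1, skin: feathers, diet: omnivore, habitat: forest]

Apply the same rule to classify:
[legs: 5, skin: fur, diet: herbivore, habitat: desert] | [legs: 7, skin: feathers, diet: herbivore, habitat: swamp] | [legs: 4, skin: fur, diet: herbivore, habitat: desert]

One predicate separates the groups cleanly: legs ≥ 6.
[legs: 5, skin: fur, diet: herbivore, habitat: desert] → legs = 5 → Negative. [legs: 7, skin: feathers, diet: herbivore, habitat: swamp] → legs = 7 → Positive. [legs: 4, skin: fur, diet: herbivore, habitat: desert] → legs = 4 → Negative.

Negative, Positive, Negative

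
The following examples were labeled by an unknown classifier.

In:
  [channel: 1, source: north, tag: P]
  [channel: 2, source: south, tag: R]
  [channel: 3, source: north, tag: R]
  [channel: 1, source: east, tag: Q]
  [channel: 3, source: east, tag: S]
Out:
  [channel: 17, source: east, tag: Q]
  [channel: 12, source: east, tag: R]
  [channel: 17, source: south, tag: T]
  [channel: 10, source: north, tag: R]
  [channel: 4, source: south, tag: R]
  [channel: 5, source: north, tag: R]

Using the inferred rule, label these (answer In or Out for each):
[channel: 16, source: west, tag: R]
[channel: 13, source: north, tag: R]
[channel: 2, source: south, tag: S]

Out, Out, In

All 'In' examples share one property — channel ≤ 3 — and every 'Out' example lacks it.
[channel: 16, source: west, tag: R]: Out (channel = 16). [channel: 13, source: north, tag: R]: Out (channel = 13). [channel: 2, source: south, tag: S]: In (channel = 2).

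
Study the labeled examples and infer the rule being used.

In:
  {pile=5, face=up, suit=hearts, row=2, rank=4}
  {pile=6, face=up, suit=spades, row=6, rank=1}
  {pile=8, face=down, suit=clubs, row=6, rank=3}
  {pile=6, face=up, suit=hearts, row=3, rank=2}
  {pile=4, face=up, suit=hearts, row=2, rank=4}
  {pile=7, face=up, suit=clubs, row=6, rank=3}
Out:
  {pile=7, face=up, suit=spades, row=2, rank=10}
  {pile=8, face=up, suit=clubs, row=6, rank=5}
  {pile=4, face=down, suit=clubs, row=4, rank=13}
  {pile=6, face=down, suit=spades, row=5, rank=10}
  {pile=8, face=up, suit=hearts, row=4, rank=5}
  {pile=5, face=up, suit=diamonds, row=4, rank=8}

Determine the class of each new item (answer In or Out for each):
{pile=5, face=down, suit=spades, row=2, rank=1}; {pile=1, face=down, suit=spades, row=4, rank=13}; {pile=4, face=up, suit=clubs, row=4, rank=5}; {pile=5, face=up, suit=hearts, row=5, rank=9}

In, Out, Out, Out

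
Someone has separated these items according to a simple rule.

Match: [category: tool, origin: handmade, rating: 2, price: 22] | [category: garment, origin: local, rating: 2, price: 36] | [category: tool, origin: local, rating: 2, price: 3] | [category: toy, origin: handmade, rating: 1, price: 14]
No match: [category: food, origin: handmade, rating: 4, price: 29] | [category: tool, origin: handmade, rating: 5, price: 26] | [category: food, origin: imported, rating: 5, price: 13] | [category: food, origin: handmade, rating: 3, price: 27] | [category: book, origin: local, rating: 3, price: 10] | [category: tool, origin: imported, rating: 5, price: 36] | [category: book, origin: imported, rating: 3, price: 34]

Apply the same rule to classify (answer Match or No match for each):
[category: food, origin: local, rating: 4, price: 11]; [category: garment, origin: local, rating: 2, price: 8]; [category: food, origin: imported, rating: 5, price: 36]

No match, Match, No match

Rule: rating ≤ 2. This holds for each 'Match' example and fails for each 'No match' one.
[category: food, origin: local, rating: 4, price: 11] → rating = 4 → No match.
[category: garment, origin: local, rating: 2, price: 8] → rating = 2 → Match.
[category: food, origin: imported, rating: 5, price: 36] → rating = 5 → No match.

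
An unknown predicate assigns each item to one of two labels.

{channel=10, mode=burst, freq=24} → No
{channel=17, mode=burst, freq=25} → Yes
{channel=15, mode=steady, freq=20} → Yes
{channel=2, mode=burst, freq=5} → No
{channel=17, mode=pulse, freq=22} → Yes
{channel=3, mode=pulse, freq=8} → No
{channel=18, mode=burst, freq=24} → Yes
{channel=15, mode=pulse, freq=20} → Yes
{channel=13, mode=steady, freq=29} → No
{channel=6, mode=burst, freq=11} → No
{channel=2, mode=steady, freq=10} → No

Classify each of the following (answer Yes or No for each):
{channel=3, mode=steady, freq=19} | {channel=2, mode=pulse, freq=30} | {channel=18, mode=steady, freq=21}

The classifier is using: channel ≥ 15.
{channel=3, mode=steady, freq=19}: channel = 3, does not fit → No. {channel=2, mode=pulse, freq=30}: channel = 2, does not fit → No. {channel=18, mode=steady, freq=21}: channel = 18, satisfies this → Yes.

No, No, Yes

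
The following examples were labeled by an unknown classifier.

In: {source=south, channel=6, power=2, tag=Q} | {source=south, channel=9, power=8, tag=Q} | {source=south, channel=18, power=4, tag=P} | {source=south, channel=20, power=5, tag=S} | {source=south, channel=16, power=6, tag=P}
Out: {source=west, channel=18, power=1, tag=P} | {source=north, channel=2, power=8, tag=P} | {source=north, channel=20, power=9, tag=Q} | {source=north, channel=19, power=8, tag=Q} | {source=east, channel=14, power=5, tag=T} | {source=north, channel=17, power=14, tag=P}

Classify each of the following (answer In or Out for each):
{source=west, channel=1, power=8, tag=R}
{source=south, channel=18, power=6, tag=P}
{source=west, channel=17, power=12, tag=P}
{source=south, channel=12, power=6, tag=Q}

Out, In, Out, In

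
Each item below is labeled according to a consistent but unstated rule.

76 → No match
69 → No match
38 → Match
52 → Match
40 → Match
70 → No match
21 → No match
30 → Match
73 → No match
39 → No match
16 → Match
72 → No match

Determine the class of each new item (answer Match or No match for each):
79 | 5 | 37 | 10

All 'Match' examples share one property — even AND at most 52 — and every 'No match' example lacks it.
79 → 79 is odd, 79 > 52 → No match. 5 → 5 is odd, 5 ≤ 52 → No match. 37 → 37 is odd, 37 ≤ 52 → No match. 10 → 10 is even, 10 ≤ 52 → Match.

No match, No match, No match, Match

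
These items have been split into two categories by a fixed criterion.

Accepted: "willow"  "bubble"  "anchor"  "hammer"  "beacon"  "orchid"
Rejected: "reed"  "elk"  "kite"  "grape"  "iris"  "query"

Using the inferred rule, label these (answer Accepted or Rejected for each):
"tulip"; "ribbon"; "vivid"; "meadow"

Rule: length 6. This holds for each 'Accepted' example and fails for each 'Rejected' one.
Rejected: "tulip", since length 5.
Accepted: "ribbon", since length 6.
Rejected: "vivid", since length 5.
Accepted: "meadow", since length 6.

Rejected, Accepted, Rejected, Accepted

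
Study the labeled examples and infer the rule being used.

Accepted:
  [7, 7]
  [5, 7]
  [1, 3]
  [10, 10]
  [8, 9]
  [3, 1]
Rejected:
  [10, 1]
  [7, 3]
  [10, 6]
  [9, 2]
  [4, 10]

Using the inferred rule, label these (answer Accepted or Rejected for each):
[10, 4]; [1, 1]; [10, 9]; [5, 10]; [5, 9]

The rule appears to be: |first − second| ≤ 2.
[10, 4] — |10−4| = 6, hence Rejected. [1, 1] — |1−1| = 0, hence Accepted. [10, 9] — |10−9| = 1, hence Accepted. [5, 10] — |5−10| = 5, hence Rejected. [5, 9] — |5−9| = 4, hence Rejected.

Rejected, Accepted, Accepted, Rejected, Rejected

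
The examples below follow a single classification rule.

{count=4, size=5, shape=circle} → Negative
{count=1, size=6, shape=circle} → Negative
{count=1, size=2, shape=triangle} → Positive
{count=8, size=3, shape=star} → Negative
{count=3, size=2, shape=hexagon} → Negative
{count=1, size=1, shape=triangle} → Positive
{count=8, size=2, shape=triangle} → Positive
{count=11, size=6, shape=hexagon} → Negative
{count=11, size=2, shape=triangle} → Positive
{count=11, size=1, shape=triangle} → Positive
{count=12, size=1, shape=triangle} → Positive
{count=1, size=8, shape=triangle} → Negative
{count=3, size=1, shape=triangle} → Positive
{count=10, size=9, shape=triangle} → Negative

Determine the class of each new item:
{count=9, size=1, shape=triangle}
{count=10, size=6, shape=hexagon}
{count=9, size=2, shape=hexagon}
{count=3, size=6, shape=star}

Positive, Negative, Negative, Negative

A rule that fits every label: shape is triangle AND size ≤ 2 — true of each 'Positive' example, false of each 'Negative' one.
{count=9, size=1, shape=triangle}: Positive (shape is triangle, size = 1). {count=10, size=6, shape=hexagon}: Negative (shape is hexagon, size = 6). {count=9, size=2, shape=hexagon}: Negative (shape is hexagon, size = 2). {count=3, size=6, shape=star}: Negative (shape is star, size = 6).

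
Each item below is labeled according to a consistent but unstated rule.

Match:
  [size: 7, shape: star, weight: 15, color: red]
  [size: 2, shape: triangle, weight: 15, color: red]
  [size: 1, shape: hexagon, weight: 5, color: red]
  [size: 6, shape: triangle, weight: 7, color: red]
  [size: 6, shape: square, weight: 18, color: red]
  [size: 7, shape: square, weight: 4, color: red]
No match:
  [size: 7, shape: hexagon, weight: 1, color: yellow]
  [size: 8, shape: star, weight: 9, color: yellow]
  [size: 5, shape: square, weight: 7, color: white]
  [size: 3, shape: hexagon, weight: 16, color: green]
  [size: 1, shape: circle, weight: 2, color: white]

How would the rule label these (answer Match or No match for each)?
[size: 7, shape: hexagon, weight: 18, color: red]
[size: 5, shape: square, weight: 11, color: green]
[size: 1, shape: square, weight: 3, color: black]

Match, No match, No match

The common property of the 'Match' items is: color is red. No 'No match' item has it.
[size: 7, shape: hexagon, weight: 18, color: red]: Match (color is red).
[size: 5, shape: square, weight: 11, color: green]: No match (color is green).
[size: 1, shape: square, weight: 3, color: black]: No match (color is black).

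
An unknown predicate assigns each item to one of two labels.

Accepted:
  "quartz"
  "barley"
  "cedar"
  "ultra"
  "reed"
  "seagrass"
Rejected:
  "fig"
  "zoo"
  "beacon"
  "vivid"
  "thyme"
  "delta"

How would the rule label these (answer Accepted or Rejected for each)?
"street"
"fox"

Accepted, Rejected

'Accepted' ⟺ contains 'r'.
"street": has 'r', fits → Accepted.
"fox": no 'r', fails the rule → Rejected.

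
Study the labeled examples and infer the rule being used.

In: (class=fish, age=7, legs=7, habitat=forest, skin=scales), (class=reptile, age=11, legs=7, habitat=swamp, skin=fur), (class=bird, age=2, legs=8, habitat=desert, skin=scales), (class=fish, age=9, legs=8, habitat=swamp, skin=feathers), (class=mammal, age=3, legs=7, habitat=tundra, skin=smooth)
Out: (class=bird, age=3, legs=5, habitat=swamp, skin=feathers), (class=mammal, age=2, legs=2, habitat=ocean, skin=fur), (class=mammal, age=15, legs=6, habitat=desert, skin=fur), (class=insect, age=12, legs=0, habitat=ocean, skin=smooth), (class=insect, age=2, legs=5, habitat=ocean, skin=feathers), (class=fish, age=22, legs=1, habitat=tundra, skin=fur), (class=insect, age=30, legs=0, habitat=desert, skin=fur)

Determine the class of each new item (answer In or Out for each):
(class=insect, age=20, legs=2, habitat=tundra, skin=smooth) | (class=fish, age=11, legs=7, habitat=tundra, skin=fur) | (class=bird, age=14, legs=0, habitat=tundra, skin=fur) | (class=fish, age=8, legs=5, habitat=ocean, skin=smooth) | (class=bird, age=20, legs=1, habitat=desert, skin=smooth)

All 'In' examples share one property — legs ≥ 7 — and every 'Out' example lacks it.
(class=insect, age=20, legs=2, habitat=tundra, skin=smooth) — legs = 2, hence Out. (class=fish, age=11, legs=7, habitat=tundra, skin=fur) — legs = 7, hence In. (class=bird, age=14, legs=0, habitat=tundra, skin=fur) — legs = 0, hence Out. (class=fish, age=8, legs=5, habitat=ocean, skin=smooth) — legs = 5, hence Out. (class=bird, age=20, legs=1, habitat=desert, skin=smooth) — legs = 1, hence Out.

Out, In, Out, Out, Out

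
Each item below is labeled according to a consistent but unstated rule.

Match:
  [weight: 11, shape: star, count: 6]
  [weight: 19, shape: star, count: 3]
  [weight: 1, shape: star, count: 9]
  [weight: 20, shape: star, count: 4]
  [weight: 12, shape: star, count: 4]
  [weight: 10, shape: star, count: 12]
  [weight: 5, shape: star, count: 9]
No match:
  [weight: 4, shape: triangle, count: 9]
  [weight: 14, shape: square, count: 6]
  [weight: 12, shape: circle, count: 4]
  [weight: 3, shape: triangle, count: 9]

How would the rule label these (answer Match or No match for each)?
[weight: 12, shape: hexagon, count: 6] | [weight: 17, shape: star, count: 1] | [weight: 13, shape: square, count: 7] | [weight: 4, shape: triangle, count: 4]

Comparing the two groups points to one rule — shape is star.
[weight: 12, shape: hexagon, count: 6] — shape is hexagon, hence No match. [weight: 17, shape: star, count: 1] — shape is star, hence Match. [weight: 13, shape: square, count: 7] — shape is square, hence No match. [weight: 4, shape: triangle, count: 4] — shape is triangle, hence No match.

No match, Match, No match, No match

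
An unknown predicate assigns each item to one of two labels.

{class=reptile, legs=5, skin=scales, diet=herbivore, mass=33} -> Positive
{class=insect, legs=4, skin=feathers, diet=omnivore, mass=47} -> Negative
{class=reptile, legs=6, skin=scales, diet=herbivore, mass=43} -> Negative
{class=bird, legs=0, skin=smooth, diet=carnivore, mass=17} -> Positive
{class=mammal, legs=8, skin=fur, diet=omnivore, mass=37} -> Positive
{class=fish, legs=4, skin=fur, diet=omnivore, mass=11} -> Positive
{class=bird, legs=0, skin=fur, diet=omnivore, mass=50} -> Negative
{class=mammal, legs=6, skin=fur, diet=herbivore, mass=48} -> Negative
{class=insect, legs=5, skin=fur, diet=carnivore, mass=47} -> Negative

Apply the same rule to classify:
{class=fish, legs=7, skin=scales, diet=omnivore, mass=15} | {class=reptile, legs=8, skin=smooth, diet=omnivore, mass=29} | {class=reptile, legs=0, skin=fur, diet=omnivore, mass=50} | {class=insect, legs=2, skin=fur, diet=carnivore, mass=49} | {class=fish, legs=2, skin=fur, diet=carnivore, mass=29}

Positive, Positive, Negative, Negative, Positive

The pattern is that an item is 'Positive' exactly when: mass ≤ 37.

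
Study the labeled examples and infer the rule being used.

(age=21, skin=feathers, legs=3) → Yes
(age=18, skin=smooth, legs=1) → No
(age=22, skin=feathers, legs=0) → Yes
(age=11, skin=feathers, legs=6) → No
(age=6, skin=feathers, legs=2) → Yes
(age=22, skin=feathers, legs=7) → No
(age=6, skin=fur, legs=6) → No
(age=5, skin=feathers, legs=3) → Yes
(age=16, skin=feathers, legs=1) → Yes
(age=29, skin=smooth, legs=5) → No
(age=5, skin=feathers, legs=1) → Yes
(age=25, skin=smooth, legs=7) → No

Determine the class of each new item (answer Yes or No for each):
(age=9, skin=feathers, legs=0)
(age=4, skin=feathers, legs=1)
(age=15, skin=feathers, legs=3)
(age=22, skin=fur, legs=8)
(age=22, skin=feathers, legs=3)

The classifier is using: skin is feathers AND legs ≤ 3.
(age=9, skin=feathers, legs=0): skin is feathers, legs = 0 — fits, so Yes. (age=4, skin=feathers, legs=1): skin is feathers, legs = 1 — fits, so Yes. (age=15, skin=feathers, legs=3): skin is feathers, legs = 3 — fits, so Yes. (age=22, skin=fur, legs=8): skin is fur, legs = 8 — doesn't qualify, so No. (age=22, skin=feathers, legs=3): skin is feathers, legs = 3 — fits, so Yes.

Yes, Yes, Yes, No, Yes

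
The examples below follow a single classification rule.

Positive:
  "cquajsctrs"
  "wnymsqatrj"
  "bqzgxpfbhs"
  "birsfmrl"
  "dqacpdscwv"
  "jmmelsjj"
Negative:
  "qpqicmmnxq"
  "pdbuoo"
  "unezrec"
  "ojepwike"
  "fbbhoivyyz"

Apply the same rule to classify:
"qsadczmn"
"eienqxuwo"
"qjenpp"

Positive, Negative, Negative

Every 'Positive' example satisfies: contains 's'. None of the 'Negative' examples do.
"qsadczmn" → has 's' → Positive. "eienqxuwo" → no 's' → Negative. "qjenpp" → no 's' → Negative.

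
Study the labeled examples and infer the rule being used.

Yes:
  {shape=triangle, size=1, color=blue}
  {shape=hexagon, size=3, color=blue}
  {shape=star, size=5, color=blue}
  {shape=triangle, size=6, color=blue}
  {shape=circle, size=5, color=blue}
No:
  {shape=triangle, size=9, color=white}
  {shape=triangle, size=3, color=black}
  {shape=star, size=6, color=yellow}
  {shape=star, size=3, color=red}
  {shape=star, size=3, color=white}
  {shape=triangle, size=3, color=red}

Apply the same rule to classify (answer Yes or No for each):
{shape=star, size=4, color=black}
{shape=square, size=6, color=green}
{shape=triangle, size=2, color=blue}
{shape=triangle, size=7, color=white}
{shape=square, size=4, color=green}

The rule appears to be: color is blue.
No: {shape=star, size=4, color=black}, since color is black. No: {shape=square, size=6, color=green}, since color is green. Yes: {shape=triangle, size=2, color=blue}, since color is blue. No: {shape=triangle, size=7, color=white}, since color is white. No: {shape=square, size=4, color=green}, since color is green.

No, No, Yes, No, No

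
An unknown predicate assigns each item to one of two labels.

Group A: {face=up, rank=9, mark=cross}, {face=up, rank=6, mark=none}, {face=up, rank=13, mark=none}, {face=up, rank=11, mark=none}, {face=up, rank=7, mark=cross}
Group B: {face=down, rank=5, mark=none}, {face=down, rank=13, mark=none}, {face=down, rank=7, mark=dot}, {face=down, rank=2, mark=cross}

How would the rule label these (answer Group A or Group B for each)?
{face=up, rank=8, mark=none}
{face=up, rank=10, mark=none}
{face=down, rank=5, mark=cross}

Group A, Group A, Group B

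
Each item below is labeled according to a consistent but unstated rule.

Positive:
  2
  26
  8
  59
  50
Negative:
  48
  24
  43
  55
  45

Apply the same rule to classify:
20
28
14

The classifier is using: ≡ 2 (mod 3).
20 — 20 mod 3 = 2, hence Positive.
28 — 28 mod 3 = 1, hence Negative.
14 — 14 mod 3 = 2, hence Positive.

Positive, Negative, Positive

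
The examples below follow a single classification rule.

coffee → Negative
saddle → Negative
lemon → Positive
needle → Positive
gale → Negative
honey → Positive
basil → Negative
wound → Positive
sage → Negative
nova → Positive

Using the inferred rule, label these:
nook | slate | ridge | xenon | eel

One predicate separates the groups cleanly: contains 'n'.
nook: has 'n', matches → Positive. slate: no 'n', lacks this property → Negative. ridge: no 'n', lacks this property → Negative. xenon: has 'n', matches → Positive. eel: no 'n', lacks this property → Negative.

Positive, Negative, Negative, Positive, Negative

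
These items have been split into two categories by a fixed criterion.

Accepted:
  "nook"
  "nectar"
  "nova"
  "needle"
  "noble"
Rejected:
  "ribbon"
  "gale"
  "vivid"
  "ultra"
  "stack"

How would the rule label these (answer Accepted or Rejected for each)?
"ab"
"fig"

Rejected, Rejected

A rule that fits every label: starts with 'n' — true of each 'Accepted' example, false of each 'Rejected' one.
"ab": Rejected (starts with 'a'). "fig": Rejected (starts with 'f').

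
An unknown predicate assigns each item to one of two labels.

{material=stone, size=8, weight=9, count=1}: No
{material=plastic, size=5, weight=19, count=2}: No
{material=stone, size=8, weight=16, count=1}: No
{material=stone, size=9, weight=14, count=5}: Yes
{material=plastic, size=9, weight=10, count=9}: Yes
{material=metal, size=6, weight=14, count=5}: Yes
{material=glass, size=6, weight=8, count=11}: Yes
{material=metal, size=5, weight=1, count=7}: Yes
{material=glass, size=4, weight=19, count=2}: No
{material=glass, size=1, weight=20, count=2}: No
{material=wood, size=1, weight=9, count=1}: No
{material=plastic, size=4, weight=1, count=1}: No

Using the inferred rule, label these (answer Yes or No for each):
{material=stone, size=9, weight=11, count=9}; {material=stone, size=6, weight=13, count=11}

Yes, Yes

The classifier is using: count ≥ 5.
{material=stone, size=9, weight=11, count=9} — count = 9, hence Yes. {material=stone, size=6, weight=13, count=11} — count = 11, hence Yes.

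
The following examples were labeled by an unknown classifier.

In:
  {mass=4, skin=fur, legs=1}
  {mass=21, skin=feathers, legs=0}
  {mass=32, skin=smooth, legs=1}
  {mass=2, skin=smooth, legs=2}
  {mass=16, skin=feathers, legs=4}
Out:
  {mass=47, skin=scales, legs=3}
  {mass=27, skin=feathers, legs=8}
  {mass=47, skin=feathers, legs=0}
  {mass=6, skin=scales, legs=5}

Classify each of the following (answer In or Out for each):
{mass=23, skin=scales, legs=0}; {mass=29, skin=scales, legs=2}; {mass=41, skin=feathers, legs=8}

The rule appears to be: legs ≤ 4 AND mass ≤ 32.

In, In, Out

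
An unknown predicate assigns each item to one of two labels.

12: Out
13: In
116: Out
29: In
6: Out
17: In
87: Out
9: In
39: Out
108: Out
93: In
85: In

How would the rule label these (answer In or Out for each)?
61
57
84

The distinguishing property — ≡ 1 (mod 4) — holds for all the 'In' cases and none of the 'Out' cases.
61: In (61 mod 4 = 1).
57: In (57 mod 4 = 1).
84: Out (84 mod 4 = 0).

In, In, Out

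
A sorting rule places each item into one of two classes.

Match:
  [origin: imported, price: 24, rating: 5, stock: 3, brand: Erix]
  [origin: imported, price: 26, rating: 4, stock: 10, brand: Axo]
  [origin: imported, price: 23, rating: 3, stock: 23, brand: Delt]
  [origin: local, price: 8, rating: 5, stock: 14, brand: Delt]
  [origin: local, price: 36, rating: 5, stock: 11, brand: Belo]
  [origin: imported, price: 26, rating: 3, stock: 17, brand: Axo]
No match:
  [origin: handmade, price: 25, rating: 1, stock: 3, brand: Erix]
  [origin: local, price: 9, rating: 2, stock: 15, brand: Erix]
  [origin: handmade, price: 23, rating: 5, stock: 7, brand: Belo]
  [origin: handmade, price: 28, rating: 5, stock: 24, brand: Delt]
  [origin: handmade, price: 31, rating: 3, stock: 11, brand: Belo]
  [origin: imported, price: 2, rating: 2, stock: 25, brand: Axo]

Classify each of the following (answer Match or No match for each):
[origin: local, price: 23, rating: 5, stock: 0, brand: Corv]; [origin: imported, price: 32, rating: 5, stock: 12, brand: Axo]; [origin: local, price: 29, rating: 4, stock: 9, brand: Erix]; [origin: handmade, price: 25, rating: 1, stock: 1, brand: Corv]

Match, Match, Match, No match

The rule appears to be: origin is not handmade AND rating ≥ 3.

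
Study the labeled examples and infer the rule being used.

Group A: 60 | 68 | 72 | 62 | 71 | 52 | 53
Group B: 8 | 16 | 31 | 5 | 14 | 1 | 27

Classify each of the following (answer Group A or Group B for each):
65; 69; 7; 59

Group A, Group A, Group B, Group A

The simplest hypothesis consistent with all the labels is: at least 52.
65 — 65 ≥ 52, hence Group A.
69 — 69 ≥ 52, hence Group A.
7 — 7 < 52, hence Group B.
59 — 59 ≥ 52, hence Group A.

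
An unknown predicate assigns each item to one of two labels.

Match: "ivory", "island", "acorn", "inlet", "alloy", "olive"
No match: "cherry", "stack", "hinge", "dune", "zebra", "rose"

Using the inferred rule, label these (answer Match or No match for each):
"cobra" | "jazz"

No match, No match

The rule appears to be: starts with a vowel.
No match: "cobra", since starts with 'c'.
No match: "jazz", since starts with 'j'.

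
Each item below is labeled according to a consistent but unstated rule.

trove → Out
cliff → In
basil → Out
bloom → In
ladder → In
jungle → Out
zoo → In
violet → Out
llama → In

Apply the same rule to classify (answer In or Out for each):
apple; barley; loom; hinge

In, Out, In, Out

The classifier is using: has a double letter.
apple: 'pp' doubled, meets the rule → In.
barley: no doubled letter, fails this test → Out.
loom: 'oo' doubled, meets the rule → In.
hinge: no doubled letter, fails this test → Out.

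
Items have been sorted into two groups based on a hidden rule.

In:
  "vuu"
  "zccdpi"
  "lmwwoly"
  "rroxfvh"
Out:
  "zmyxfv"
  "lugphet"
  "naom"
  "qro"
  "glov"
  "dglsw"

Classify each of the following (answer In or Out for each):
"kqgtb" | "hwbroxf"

Out, Out

The rule appears to be: has a double letter.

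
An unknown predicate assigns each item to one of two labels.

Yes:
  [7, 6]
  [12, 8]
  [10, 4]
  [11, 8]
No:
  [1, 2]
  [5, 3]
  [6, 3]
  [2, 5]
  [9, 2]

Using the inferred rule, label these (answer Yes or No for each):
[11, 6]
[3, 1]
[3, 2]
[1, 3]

Yes, No, No, No

The rule appears to be: sum ≥ 13.
[11, 6]: 11+6 = 17, qualifies → Yes. [3, 1]: 3+1 = 4, does not pass → No. [3, 2]: 3+2 = 5, does not pass → No. [1, 3]: 1+3 = 4, does not pass → No.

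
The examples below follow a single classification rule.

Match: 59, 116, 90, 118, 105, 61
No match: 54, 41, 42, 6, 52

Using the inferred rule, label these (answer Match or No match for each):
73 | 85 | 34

Match, Match, No match

One predicate separates the groups cleanly: at least 59.
73: Match (73 ≥ 59). 85: Match (85 ≥ 59). 34: No match (34 < 59).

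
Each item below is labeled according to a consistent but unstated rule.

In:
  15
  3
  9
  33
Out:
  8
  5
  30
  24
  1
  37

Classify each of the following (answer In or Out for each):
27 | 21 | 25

In, In, Out

All 'In' examples share one property — ≡ 3 (mod 6) — and every 'Out' example lacks it.
27 → 27 mod 6 = 3 → In.
21 → 21 mod 6 = 3 → In.
25 → 25 mod 6 = 1 → Out.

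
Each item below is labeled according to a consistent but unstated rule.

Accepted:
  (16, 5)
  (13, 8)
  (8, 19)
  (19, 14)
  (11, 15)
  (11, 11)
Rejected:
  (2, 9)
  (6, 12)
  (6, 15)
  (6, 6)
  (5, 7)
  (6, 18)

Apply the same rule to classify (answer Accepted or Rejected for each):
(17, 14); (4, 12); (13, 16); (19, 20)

The simplest hypothesis consistent with all the labels is: first ≥ 7.
(17, 14): Accepted (first 17).
(4, 12): Rejected (first 4).
(13, 16): Accepted (first 13).
(19, 20): Accepted (first 19).

Accepted, Rejected, Accepted, Accepted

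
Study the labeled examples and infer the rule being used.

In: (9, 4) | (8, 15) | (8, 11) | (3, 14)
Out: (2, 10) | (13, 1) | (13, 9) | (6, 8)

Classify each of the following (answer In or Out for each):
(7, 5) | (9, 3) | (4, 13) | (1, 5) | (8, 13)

Every 'In' example satisfies: sum is odd. None of the 'Out' examples do.
(7, 5) → 7+5 = 12 → Out.
(9, 3) → 9+3 = 12 → Out.
(4, 13) → 4+13 = 17 → In.
(1, 5) → 1+5 = 6 → Out.
(8, 13) → 8+13 = 21 → In.

Out, Out, In, Out, In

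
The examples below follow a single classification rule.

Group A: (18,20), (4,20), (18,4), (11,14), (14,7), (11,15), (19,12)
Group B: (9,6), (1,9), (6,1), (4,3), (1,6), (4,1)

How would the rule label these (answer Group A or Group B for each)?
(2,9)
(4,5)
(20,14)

All 'Group A' examples share one property — sum ≥ 21 — and every 'Group B' example lacks it.
(2,9): Group B (2+9 = 11).
(4,5): Group B (4+5 = 9).
(20,14): Group A (20+14 = 34).

Group B, Group B, Group A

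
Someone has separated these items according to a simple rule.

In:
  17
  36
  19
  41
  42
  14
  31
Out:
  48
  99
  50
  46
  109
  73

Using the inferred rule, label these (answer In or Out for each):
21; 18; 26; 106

All 'In' examples share one property — at most 42 — and every 'Out' example lacks it.
21: 21 ≤ 42, meets the rule → In.
18: 18 ≤ 42, meets the rule → In.
26: 26 ≤ 42, meets the rule → In.
106: 106 > 42, fails this test → Out.

In, In, In, Out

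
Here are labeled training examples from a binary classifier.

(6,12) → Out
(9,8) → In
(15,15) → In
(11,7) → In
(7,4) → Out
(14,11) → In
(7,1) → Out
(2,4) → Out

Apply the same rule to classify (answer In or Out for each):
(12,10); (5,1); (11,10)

The common property of the 'In' items is: first ≥ 8. No 'Out' item has it.
(12,10): first 12 — fits, so In.
(5,1): first 5 — does not satisfy this, so Out.
(11,10): first 11 — fits, so In.

In, Out, In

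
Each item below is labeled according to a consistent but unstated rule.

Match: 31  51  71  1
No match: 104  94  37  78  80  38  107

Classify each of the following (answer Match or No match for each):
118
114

Every 'Match' example satisfies: ends in digit 1. None of the 'No match' examples do.
118 — last digit 8, hence No match. 114 — last digit 4, hence No match.

No match, No match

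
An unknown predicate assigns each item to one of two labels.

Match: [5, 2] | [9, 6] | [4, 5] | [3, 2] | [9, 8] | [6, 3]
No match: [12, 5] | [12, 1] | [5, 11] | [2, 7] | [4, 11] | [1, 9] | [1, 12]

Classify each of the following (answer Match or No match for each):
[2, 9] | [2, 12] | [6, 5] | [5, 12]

No match, No match, Match, No match

The classifier is using: |first − second| ≤ 3.
[2, 9]: |2−9| = 7 — lacks this property, so No match.
[2, 12]: |2−12| = 10 — lacks this property, so No match.
[6, 5]: |6−5| = 1 — passes, so Match.
[5, 12]: |5−12| = 7 — lacks this property, so No match.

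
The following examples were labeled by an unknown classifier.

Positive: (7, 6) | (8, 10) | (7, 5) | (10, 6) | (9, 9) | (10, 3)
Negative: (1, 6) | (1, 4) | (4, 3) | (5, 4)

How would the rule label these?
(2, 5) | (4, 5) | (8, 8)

Negative, Negative, Positive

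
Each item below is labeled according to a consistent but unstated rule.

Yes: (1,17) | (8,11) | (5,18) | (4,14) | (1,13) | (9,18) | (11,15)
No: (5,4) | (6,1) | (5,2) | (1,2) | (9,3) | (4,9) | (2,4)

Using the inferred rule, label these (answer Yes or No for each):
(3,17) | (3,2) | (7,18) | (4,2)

Yes, No, Yes, No

The simplest hypothesis consistent with all the labels is: sum ≥ 14.
(3,17): Yes (3+17 = 20). (3,2): No (3+2 = 5). (7,18): Yes (7+18 = 25). (4,2): No (4+2 = 6).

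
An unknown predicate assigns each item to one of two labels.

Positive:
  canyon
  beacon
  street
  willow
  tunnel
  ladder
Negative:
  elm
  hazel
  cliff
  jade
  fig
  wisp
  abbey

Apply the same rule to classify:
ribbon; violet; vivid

Positive, Positive, Negative

The pattern is that an item is 'Positive' exactly when: length 6.
ribbon: length 6 — matches, so Positive. violet: length 6 — matches, so Positive. vivid: length 5 — does not satisfy this, so Negative.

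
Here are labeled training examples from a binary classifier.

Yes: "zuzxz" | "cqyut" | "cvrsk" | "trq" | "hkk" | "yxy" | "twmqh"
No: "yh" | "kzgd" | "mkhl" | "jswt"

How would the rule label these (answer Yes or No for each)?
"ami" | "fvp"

Yes, Yes

The pattern is that an item is 'Yes' exactly when: odd length.
"ami": length 3 — matches, so Yes. "fvp": length 3 — matches, so Yes.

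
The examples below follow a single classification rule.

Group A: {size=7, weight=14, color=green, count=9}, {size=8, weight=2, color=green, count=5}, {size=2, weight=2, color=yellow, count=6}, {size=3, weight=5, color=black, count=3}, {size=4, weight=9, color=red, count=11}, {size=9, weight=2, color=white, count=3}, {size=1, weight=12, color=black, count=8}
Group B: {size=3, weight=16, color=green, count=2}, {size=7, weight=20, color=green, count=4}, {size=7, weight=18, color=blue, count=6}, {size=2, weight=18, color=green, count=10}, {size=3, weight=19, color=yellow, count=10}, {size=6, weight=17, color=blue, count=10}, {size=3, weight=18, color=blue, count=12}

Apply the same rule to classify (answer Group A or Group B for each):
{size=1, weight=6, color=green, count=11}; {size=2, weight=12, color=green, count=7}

The simplest hypothesis consistent with all the labels is: weight ≤ 14.

Group A, Group A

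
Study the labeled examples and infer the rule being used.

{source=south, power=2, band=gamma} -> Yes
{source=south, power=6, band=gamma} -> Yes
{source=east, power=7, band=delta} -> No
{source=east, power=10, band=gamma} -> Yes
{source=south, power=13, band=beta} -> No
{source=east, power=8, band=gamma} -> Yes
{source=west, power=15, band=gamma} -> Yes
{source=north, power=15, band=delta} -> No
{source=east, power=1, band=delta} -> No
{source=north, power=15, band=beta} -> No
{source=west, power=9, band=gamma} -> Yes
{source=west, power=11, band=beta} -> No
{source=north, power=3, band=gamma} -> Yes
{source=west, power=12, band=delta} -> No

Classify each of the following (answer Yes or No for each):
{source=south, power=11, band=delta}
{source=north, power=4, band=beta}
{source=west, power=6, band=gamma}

Checking candidate rules against both groups, what survives is: band is gamma.

No, No, Yes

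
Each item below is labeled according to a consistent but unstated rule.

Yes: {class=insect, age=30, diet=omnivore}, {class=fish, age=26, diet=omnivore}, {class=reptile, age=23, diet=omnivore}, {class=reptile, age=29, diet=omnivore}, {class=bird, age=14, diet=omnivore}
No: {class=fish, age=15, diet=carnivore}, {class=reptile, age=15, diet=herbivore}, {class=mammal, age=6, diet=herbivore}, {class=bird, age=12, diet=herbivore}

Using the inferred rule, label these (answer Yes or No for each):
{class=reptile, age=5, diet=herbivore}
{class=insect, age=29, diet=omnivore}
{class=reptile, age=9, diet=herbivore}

Rule: diet is omnivore. This holds for each 'Yes' example and fails for each 'No' one.

No, Yes, No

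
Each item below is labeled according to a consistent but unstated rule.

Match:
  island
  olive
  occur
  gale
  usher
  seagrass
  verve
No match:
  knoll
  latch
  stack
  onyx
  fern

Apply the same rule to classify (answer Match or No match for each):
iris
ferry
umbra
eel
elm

The pattern is that an item is 'Match' exactly when: has ≥ 2 vowels.
iris: Match (2 vowels).
ferry: No match (1 vowel).
umbra: Match (2 vowels).
eel: Match (2 vowels).
elm: No match (1 vowel).

Match, No match, Match, Match, No match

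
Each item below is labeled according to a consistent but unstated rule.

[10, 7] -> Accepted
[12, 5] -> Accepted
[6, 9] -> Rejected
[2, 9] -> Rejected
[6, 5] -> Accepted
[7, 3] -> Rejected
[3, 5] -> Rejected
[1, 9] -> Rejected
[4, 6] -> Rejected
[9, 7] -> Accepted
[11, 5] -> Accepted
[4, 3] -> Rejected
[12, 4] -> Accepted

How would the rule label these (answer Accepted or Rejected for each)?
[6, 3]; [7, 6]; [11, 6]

The rule appears to be: first > second AND sum ≥ 11.
[6, 3]: 6 > 3, 6+3 = 9, doesn't match → Rejected.
[7, 6]: 7 > 6, 7+6 = 13, has this property → Accepted.
[11, 6]: 11 > 6, 11+6 = 17, has this property → Accepted.

Rejected, Accepted, Accepted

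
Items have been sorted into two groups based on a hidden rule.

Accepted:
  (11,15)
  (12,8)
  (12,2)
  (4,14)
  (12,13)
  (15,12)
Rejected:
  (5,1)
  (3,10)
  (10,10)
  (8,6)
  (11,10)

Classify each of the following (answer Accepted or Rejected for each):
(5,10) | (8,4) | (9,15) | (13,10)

Rejected, Rejected, Accepted, Accepted

The common property of the 'Accepted' items is: max ≥ 12. No 'Rejected' item has it.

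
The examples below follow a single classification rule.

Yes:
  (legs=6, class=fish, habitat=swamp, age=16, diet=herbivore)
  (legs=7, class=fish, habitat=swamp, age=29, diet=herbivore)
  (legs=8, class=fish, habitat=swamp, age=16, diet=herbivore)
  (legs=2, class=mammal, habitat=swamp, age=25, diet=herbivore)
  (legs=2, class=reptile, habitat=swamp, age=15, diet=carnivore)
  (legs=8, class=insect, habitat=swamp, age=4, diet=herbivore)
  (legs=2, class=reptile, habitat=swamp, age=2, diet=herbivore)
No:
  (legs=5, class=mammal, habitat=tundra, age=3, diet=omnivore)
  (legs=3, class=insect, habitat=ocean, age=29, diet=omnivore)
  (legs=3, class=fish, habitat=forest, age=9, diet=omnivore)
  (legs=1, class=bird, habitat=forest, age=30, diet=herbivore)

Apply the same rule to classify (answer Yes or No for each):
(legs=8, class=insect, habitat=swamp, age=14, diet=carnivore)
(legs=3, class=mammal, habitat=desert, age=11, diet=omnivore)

Yes, No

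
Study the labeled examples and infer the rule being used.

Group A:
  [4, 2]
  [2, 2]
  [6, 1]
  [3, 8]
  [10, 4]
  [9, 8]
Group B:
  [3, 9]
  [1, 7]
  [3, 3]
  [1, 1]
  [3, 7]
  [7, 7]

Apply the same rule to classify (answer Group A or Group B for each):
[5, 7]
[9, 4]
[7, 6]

One predicate separates the groups cleanly: product is even.
Group B: [5, 7], since 5·7 = 35. Group A: [9, 4], since 9·4 = 36. Group A: [7, 6], since 7·6 = 42.

Group B, Group A, Group A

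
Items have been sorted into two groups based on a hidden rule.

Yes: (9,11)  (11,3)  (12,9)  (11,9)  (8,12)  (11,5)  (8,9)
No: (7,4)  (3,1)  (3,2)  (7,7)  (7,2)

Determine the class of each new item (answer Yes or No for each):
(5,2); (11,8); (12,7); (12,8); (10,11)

All 'Yes' examples share one property — first ≥ 8 — and every 'No' example lacks it.
(5,2): No (first 5).
(11,8): Yes (first 11).
(12,7): Yes (first 12).
(12,8): Yes (first 12).
(10,11): Yes (first 10).

No, Yes, Yes, Yes, Yes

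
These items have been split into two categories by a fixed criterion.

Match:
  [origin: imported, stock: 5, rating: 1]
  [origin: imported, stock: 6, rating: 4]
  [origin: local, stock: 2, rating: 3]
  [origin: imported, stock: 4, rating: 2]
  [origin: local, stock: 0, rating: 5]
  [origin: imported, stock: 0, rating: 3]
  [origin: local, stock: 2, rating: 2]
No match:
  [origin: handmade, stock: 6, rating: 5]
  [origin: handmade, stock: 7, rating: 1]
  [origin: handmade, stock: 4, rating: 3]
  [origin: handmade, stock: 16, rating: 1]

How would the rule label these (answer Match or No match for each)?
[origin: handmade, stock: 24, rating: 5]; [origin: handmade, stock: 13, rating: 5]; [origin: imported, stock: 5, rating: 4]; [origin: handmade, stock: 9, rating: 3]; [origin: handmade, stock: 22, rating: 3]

No match, No match, Match, No match, No match

Rule: origin is not handmade. This holds for each 'Match' example and fails for each 'No match' one.
[origin: handmade, stock: 24, rating: 5] → origin is handmade → No match.
[origin: handmade, stock: 13, rating: 5] → origin is handmade → No match.
[origin: imported, stock: 5, rating: 4] → origin is imported → Match.
[origin: handmade, stock: 9, rating: 3] → origin is handmade → No match.
[origin: handmade, stock: 22, rating: 3] → origin is handmade → No match.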